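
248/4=62= 62.00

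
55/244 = 55/244=0.23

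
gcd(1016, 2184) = 8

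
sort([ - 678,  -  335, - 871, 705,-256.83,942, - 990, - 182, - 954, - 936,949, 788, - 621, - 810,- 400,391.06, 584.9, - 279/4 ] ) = [ - 990, - 954 , - 936, -871, - 810,  -  678, - 621, - 400, - 335, - 256.83, - 182,-279/4,391.06,  584.9,705,788,942, 949 ]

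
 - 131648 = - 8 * 16456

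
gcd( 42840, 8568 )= 8568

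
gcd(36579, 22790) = 1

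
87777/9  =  9753 =9753.00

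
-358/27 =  - 14  +  20/27 = - 13.26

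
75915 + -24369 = 51546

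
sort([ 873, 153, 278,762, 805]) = [153,278, 762, 805,873 ]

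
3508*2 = 7016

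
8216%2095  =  1931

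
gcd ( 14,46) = 2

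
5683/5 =1136 + 3/5 =1136.60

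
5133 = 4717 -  - 416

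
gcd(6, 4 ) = 2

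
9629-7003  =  2626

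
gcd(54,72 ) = 18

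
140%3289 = 140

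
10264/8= 1283 = 1283.00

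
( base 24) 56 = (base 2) 1111110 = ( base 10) 126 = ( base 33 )3R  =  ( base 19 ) 6C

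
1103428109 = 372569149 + 730858960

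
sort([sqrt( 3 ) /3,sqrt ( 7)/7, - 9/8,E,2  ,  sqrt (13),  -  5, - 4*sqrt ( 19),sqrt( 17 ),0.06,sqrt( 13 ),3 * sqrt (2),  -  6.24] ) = [ - 4  *sqrt( 19 ), - 6.24, - 5 , - 9/8, 0.06, sqrt(7)/7 , sqrt( 3 ) /3, 2  ,  E,sqrt(13), sqrt( 13),sqrt( 17), 3*sqrt (2 )]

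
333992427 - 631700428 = - 297708001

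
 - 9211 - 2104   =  -11315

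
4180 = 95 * 44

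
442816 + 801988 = 1244804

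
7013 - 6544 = 469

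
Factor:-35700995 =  - 5^1*11^1*31^1*20939^1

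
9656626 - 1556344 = 8100282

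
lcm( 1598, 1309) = 123046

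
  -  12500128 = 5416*( - 2308 )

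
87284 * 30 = 2618520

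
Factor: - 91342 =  - 2^1*109^1*419^1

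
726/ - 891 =-22/27 = -0.81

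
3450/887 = 3 + 789/887 = 3.89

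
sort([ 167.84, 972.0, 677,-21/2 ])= [ - 21/2,  167.84, 677, 972.0]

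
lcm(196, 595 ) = 16660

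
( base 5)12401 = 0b1111010000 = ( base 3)1100011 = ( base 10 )976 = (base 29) 14j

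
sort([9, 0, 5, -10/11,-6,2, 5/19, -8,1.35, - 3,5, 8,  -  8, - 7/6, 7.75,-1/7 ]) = [  -  8, - 8 ,- 6, - 3, - 7/6  ,- 10/11,  -  1/7 , 0, 5/19, 1.35,2,5,5,7.75, 8,  9]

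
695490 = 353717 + 341773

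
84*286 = 24024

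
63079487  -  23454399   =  39625088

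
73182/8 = 9147 + 3/4 = 9147.75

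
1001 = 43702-42701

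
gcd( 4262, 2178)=2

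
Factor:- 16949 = -17^1*997^1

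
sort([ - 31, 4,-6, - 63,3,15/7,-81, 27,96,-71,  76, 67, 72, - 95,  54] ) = [ - 95, - 81, - 71, - 63,  -  31, - 6, 15/7,3,4,27, 54, 67,  72, 76, 96 ]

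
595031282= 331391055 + 263640227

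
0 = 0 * 118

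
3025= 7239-4214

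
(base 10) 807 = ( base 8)1447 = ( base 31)Q1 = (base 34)NP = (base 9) 1086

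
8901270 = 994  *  8955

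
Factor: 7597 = 71^1*107^1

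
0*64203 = 0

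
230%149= 81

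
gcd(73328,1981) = 1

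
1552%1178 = 374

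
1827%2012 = 1827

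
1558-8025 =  - 6467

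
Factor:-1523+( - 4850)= - 6373^1= - 6373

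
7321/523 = 7321/523 =14.00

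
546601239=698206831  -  151605592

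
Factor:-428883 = -3^1*7^1*13^1*1571^1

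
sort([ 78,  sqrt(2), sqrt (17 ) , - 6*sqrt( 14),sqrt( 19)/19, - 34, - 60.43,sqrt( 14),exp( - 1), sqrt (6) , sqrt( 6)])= [ - 60.43, - 34,-6*sqrt( 14),  sqrt( 19) /19,exp( - 1 ), sqrt( 2) , sqrt ( 6),sqrt ( 6),  sqrt(14 ), sqrt( 17),78 ] 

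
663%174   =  141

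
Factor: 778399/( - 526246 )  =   - 2^(-1)*7^(  -  1 )*73^1*10663^1* 37589^ (-1)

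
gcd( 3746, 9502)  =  2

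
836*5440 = 4547840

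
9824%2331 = 500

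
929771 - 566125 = 363646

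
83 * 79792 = 6622736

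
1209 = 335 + 874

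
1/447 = 1/447 = 0.00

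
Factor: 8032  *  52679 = 2^5 *11^1*251^1*4789^1 = 423117728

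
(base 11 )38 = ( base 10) 41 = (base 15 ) 2b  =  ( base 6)105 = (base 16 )29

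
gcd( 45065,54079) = 1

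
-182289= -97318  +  -84971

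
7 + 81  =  88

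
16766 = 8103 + 8663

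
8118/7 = 1159 + 5/7 = 1159.71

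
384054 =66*5819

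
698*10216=7130768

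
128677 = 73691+54986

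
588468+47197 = 635665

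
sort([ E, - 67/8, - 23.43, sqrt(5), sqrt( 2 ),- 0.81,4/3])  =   [ - 23.43, - 67/8,-0.81, 4/3, sqrt ( 2 ),sqrt( 5), E ] 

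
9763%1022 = 565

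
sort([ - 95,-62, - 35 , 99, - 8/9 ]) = [ -95, - 62 , - 35 ,-8/9 , 99 ]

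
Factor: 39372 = 2^2*3^1*17^1*193^1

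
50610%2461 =1390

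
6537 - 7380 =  - 843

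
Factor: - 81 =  - 3^4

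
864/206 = 4  +  20/103= 4.19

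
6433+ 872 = 7305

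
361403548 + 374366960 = 735770508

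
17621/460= 38 + 141/460 = 38.31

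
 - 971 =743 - 1714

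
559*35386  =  19780774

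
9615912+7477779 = 17093691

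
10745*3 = 32235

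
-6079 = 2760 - 8839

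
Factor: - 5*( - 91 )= 5^1*7^1*13^1  =  455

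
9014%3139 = 2736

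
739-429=310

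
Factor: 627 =3^1*11^1*19^1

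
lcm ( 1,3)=3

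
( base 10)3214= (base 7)12241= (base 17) b21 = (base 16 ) c8e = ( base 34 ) 2QI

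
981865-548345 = 433520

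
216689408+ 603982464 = 820671872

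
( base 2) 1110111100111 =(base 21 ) H7B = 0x1DE7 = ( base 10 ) 7655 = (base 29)92S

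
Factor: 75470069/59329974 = 2^(-1 ) * 3^(-1 )*11^( - 1)*67^( - 1)*13417^ (-1) * 75470069^1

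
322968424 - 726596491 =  - 403628067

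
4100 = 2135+1965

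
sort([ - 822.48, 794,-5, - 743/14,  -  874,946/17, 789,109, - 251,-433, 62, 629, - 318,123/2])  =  [ - 874, - 822.48, - 433, - 318, - 251, - 743/14, - 5,946/17,123/2,62 , 109,629, 789,794]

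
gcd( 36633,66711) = 3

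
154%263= 154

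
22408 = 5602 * 4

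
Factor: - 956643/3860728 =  - 2^( - 3 )* 3^1*37^( - 1 ) *13043^(  -  1) * 318881^1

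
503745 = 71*7095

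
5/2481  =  5/2481 =0.00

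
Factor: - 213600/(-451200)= 89/188 =2^( - 2) * 47^( - 1)*89^1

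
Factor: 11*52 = 572= 2^2*11^1*13^1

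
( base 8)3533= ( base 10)1883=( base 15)858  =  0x75b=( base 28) 2b7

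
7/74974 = 7/74974 = 0.00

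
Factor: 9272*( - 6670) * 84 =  - 5194916160 = -2^6*3^1*5^1*7^1*19^1 * 23^1*29^1 *61^1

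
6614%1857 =1043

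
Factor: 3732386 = 2^1*7^1 * 266599^1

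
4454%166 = 138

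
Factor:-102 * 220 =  -22440 = -2^3*3^1*5^1 *11^1*17^1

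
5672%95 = 67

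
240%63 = 51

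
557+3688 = 4245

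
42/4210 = 21/2105 = 0.01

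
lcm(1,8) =8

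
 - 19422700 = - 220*88285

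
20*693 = 13860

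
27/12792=9/4264 = 0.00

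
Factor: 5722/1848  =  2^( - 2)*3^(- 1) * 7^( - 1 )*11^( - 1 ) * 2861^1 = 2861/924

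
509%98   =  19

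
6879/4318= 6879/4318 = 1.59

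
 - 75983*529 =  - 40195007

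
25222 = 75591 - 50369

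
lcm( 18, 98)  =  882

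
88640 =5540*16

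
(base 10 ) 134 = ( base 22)62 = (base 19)71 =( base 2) 10000110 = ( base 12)B2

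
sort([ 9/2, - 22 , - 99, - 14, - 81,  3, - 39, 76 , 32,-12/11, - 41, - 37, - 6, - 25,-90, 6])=[-99,-90, - 81,-41, - 39, - 37 ,- 25,  -  22, - 14 ,- 6, - 12/11,3, 9/2 , 6,  32, 76]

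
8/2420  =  2/605  =  0.00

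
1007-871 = 136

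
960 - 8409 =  - 7449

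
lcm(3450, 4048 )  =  303600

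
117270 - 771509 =-654239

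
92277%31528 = 29221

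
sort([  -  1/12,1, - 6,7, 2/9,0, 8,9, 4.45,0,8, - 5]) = [ - 6, - 5, - 1/12, 0, 0, 2/9 , 1, 4.45,7,8,8,9 ] 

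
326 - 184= 142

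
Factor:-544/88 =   -  2^2*11^(-1 )*17^1 = -  68/11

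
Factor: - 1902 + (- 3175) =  - 5077  =  - 5077^1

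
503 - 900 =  - 397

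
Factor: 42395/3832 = 2^ (- 3)*5^1*61^1*139^1*479^ ( - 1)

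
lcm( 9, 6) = 18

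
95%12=11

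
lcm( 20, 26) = 260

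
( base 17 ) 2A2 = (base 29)pp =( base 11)622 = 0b1011101110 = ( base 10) 750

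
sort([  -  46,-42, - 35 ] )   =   [ - 46,-42, - 35]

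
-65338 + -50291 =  - 115629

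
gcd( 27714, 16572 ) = 6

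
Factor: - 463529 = -11^1*42139^1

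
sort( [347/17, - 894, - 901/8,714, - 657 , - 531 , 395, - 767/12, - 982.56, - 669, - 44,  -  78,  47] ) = [ - 982.56, - 894,  -  669,-657 , - 531, -901/8 , - 78, - 767/12 ,-44,347/17,47,395,714 ]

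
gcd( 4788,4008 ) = 12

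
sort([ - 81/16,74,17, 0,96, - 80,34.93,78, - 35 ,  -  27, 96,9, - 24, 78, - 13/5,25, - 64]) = [ - 80, - 64, - 35,- 27, - 24, - 81/16 , - 13/5 , 0 , 9, 17,25, 34.93,74, 78,78,96 , 96 ]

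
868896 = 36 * 24136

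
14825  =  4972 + 9853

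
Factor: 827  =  827^1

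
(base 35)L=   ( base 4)111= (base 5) 41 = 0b10101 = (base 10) 21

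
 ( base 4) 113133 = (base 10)1503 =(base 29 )1mo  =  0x5df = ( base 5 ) 22003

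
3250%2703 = 547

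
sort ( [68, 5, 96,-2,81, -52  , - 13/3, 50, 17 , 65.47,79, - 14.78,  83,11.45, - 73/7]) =[ - 52, - 14.78, - 73/7, - 13/3, - 2  ,  5, 11.45, 17, 50,65.47, 68,79,  81, 83,96] 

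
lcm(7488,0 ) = 0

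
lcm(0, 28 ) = 0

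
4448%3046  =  1402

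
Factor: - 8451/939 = - 3^2= -9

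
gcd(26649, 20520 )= 27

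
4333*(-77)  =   - 333641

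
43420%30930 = 12490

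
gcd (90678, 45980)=2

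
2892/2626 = 1446/1313 = 1.10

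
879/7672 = 879/7672 =0.11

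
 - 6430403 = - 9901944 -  - 3471541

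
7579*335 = 2538965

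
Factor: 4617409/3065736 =2^ ( - 3)*3^( - 1 )*29^1 *89^1*1789^1*127739^ ( - 1)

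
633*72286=45757038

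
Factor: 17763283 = 17^1*29^1*137^1 * 263^1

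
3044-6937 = -3893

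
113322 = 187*606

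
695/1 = 695 = 695.00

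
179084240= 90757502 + 88326738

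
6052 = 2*3026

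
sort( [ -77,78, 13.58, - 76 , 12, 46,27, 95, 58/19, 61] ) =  [ - 77, - 76,58/19, 12, 13.58, 27, 46,61, 78,95 ] 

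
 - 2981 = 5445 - 8426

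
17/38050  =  17/38050=0.00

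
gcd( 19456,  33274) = 2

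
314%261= 53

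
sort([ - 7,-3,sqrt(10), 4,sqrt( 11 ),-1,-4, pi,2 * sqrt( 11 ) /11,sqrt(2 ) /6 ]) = [ - 7 , - 4,-3, - 1 , sqrt(2)/6,  2*sqrt ( 11 ) /11,pi,  sqrt( 10 ),sqrt( 11 ), 4]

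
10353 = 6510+3843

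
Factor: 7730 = 2^1 *5^1*773^1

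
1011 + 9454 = 10465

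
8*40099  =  320792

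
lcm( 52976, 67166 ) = 3761296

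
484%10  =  4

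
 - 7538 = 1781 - 9319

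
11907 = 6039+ 5868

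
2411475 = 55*43845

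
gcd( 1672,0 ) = 1672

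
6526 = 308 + 6218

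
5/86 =5/86 = 0.06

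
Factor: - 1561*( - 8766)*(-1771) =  -24233878746 =-2^1*3^2 * 7^2*11^1*23^1*223^1*487^1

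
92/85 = 1 + 7/85 = 1.08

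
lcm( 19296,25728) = 77184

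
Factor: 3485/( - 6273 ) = -5/9= - 3^( - 2)*5^1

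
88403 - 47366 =41037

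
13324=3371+9953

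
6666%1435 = 926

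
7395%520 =115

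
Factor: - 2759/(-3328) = 2^( - 8) * 13^( - 1)*31^1*89^1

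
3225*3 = 9675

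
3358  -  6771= - 3413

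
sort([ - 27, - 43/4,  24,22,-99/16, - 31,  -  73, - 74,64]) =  [ -74,  -  73, - 31 , - 27, - 43/4, -99/16,  22,24,64 ] 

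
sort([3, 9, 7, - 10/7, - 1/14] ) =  [ - 10/7,-1/14,3, 7,9]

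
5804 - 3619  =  2185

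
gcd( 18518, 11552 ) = 2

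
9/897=3/299 = 0.01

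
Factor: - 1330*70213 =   -  2^1*5^1*7^1*11^1*13^1*19^1*491^1= - 93383290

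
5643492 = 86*65622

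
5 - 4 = 1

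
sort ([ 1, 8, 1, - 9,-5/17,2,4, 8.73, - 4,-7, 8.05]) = [ - 9, -7, - 4, - 5/17, 1,1 , 2, 4,8, 8.05,8.73]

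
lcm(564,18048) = 18048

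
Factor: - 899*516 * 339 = -2^2*3^2*29^1*31^1*43^1*113^1 = - 157256676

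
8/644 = 2/161 = 0.01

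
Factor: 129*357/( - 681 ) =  - 3^1*7^1*17^1*43^1*227^(-1 ) = - 15351/227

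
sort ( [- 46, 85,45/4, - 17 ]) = [ - 46, - 17, 45/4, 85 ] 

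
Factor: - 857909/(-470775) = 3^(- 1 )*5^ (-2)*13^1*6277^(- 1)*65993^1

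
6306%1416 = 642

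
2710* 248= 672080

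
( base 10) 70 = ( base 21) 37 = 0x46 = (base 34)22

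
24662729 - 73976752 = -49314023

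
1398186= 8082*173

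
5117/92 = 5117/92=55.62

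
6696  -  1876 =4820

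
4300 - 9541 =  - 5241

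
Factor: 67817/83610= 73/90 = 2^(-1 )*3^(-2 ) * 5^( - 1)*73^1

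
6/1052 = 3/526 = 0.01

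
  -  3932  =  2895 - 6827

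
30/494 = 15/247 = 0.06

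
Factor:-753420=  - 2^2*3^1*5^1 * 29^1*433^1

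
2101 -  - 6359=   8460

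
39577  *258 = 10210866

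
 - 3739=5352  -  9091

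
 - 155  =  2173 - 2328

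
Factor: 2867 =47^1*61^1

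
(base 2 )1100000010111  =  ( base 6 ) 44315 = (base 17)145d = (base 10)6167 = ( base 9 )8412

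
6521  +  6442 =12963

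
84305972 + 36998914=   121304886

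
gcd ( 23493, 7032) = 3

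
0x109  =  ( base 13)175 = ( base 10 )265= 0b100001001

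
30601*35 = 1071035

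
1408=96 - -1312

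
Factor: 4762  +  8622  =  2^3*7^1*239^1 = 13384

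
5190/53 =5190/53  =  97.92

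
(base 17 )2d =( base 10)47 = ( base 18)2b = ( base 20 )27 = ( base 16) 2f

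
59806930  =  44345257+15461673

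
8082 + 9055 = 17137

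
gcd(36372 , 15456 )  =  84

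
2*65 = 130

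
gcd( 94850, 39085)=5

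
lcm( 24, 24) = 24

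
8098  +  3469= 11567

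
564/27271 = 564/27271 = 0.02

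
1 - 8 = - 7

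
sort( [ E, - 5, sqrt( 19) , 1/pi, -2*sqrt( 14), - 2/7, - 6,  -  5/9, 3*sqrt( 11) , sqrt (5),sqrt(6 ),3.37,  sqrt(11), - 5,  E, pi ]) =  [ - 2*sqrt(14 ) ,-6, - 5,  -  5,-5/9, - 2/7, 1/pi,sqrt( 5), sqrt( 6 ) , E, E  ,  pi,sqrt(11 ),3.37 , sqrt(19),3*sqrt( 11)]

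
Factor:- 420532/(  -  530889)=644/813  =  2^2*3^(- 1) * 7^1*23^1 *271^(  -  1) 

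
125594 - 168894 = -43300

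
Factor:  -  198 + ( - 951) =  - 1149 = -3^1*383^1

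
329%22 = 21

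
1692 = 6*282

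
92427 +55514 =147941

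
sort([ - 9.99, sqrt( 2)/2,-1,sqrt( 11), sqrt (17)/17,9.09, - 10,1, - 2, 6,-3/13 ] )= [ - 10,- 9.99,-2,  -  1,-3/13,  sqrt(17 ) /17,  sqrt ( 2 ) /2,1, sqrt( 11 ), 6,9.09]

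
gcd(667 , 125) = 1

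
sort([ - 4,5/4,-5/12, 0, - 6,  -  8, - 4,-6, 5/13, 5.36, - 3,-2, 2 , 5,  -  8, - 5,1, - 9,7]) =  [-9, - 8, - 8, - 6,-6,  -  5, - 4,-4, - 3, - 2, - 5/12, 0, 5/13, 1, 5/4,2,5,5.36, 7]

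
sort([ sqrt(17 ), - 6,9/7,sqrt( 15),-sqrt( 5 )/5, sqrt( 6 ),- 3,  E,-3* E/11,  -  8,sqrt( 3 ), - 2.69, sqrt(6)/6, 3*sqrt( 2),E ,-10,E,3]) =[ - 10, - 8, - 6,  -  3,-2.69, - 3*E/11, - sqrt (5 ) /5, sqrt(6)/6, 9/7,sqrt(3 ), sqrt(6),E, E,  E,3,sqrt (15 ),sqrt ( 17 ) , 3*sqrt(2) ]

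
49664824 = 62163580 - 12498756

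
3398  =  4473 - 1075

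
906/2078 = 453/1039 = 0.44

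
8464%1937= 716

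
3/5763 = 1/1921=0.00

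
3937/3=1312 + 1/3 = 1312.33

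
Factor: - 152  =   - 2^3*19^1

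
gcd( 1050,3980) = 10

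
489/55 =8+49/55 =8.89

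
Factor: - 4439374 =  - 2^1*877^1*2531^1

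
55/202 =55/202 = 0.27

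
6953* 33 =229449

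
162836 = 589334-426498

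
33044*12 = 396528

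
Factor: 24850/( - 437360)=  - 5/88 = - 2^(  -  3)*5^1*11^( - 1)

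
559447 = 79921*7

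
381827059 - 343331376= 38495683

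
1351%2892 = 1351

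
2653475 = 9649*275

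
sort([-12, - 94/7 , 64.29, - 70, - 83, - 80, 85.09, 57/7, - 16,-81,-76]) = [-83,  -  81,  -  80, - 76,  -  70 ,-16,-94/7, - 12, 57/7,64.29, 85.09] 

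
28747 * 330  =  9486510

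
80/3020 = 4/151 = 0.03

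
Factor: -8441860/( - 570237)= 2^2*3^( - 1 )*5^1*7^1*17^1*67^( - 1 )*2837^( - 1 )*3547^1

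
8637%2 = 1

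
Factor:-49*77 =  -7^3 * 11^1 = - 3773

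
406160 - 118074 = 288086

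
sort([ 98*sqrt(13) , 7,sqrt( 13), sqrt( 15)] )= [ sqrt(13), sqrt( 15),7 , 98 * sqrt(13)]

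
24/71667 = 8/23889= 0.00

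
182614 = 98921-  - 83693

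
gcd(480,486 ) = 6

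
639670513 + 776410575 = 1416081088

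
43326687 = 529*81903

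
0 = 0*1102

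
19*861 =16359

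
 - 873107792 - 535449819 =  - 1408557611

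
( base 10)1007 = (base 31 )11F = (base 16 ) 3EF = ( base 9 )1338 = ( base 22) 21H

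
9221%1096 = 453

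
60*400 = 24000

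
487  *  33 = 16071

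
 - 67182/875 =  - 67182/875 = - 76.78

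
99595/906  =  99595/906 = 109.93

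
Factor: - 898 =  - 2^1*449^1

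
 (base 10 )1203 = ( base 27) 1HF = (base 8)2263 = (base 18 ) 3CF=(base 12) 843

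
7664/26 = 3832/13 = 294.77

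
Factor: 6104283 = 3^1*2034761^1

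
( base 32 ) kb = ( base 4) 22023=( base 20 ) 1cb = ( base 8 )1213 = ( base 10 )651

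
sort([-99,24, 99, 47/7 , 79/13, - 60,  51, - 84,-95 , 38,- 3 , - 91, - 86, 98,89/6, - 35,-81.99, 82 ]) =[ - 99, - 95 ,  -  91, - 86 , - 84 ,  -  81.99, - 60, - 35, - 3,79/13,  47/7, 89/6 , 24,38, 51, 82 , 98, 99]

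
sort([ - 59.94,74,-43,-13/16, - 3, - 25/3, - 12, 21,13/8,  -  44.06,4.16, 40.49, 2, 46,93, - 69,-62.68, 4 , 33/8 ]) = [  -  69,-62.68,  -  59.94,-44.06, - 43 ,  -  12, - 25/3,- 3, - 13/16,13/8,2, 4,33/8, 4.16,21,40.49,46,74, 93] 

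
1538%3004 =1538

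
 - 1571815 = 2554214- 4126029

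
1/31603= 1/31603 = 0.00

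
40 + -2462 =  - 2422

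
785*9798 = 7691430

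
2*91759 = 183518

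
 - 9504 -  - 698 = - 8806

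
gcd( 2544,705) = 3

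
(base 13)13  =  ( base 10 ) 16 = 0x10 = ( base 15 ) 11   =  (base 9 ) 17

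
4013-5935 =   -  1922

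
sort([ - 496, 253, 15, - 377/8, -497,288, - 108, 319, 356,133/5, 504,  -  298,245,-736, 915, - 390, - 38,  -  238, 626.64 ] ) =[ - 736,-497, -496,- 390,-298, - 238,-108,-377/8,  -  38,15, 133/5, 245,253,  288,  319, 356, 504, 626.64,915 ]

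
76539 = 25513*3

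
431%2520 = 431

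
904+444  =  1348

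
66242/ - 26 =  - 33121/13 = - 2547.77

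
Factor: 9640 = 2^3*5^1 * 241^1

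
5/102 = 5/102 = 0.05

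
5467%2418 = 631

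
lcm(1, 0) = 0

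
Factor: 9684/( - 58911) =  - 12/73 = -2^2*3^1*73^(  -  1 ) 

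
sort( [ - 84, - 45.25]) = [-84,  -  45.25]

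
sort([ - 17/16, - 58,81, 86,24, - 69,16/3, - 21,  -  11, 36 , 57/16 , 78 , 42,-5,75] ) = [ - 69, - 58, - 21 , - 11, - 5, - 17/16,57/16, 16/3,24 , 36,42,  75, 78,81, 86] 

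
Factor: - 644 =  - 2^2*7^1*23^1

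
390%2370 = 390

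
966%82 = 64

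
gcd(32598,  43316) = 2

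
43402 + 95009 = 138411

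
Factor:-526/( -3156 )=1/6 = 2^( - 1) * 3^( - 1)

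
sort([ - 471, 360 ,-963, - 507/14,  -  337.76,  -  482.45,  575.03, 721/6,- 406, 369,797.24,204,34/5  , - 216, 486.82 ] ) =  [ -963, -482.45, - 471, - 406, - 337.76, - 216, - 507/14 , 34/5, 721/6, 204, 360,369,486.82, 575.03, 797.24]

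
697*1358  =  946526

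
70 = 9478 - 9408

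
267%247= 20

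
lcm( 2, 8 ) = 8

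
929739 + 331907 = 1261646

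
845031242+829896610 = 1674927852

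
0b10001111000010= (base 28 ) BIQ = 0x23C2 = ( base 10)9154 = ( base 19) 166f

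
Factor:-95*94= - 8930 = - 2^1*5^1*19^1*47^1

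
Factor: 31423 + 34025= 65448 = 2^3*3^4*101^1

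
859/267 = 859/267 = 3.22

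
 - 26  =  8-34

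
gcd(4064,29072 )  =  16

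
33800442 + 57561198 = 91361640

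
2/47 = 2/47 = 0.04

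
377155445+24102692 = 401258137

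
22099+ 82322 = 104421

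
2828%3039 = 2828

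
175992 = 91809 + 84183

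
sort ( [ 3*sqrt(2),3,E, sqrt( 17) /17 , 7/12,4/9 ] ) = [ sqrt( 17)/17,4/9,7/12,E, 3,  3 * sqrt( 2 )] 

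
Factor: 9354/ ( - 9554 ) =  - 3^1* 17^( - 1 )*281^ ( - 1) *1559^1 = - 4677/4777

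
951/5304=317/1768 = 0.18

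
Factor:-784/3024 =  - 3^(-3)*7^1 = - 7/27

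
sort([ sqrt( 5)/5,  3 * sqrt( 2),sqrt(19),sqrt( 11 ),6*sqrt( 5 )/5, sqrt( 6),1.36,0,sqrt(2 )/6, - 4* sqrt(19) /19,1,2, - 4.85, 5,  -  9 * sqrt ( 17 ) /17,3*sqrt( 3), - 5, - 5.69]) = [ - 5.69, - 5, - 4.85, - 9*sqrt( 17 )/17, - 4*sqrt(19 )/19,0,sqrt( 2)/6,  sqrt( 5)/5,1, 1.36  ,  2 , sqrt(6 ), 6 *sqrt( 5 ) /5,sqrt(11),  3*sqrt( 2), sqrt( 19),5,  3*sqrt( 3 )]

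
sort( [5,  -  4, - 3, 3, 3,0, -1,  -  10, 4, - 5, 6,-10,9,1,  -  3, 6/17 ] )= [ - 10,  -  10 ,  -  5, - 4 , - 3, - 3, - 1,  0 , 6/17 , 1, 3,3, 4,  5, 6,9]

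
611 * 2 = 1222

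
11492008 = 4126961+7365047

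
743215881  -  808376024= -65160143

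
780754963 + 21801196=802556159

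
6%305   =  6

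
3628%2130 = 1498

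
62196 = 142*438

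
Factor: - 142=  - 2^1*71^1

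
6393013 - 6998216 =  - 605203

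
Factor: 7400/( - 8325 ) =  - 8/9 = -2^3 * 3^ (-2)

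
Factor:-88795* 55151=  - 4897133045 = - 5^1 * 7^1*43^1*59^1*131^1*421^1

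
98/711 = 98/711 = 0.14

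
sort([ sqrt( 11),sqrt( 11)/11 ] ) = [ sqrt(11)/11,sqrt(11)]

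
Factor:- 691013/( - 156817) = 79^1 * 8747^1*156817^( - 1) 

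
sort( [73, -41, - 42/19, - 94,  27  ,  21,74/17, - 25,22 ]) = [-94,-41, - 25,-42/19,74/17,  21,22,27,73 ]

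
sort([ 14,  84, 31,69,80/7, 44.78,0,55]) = [0,  80/7 , 14, 31,44.78, 55 , 69, 84 ]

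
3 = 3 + 0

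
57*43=2451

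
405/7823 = 405/7823 =0.05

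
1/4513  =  1/4513  =  0.00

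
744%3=0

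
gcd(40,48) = 8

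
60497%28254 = 3989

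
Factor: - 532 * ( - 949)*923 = 2^2*7^1*13^2*19^1*71^1*73^1 = 465993164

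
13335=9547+3788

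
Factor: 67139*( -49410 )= - 3317337990 = - 2^1*3^4*  5^1 * 61^1*67139^1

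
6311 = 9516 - 3205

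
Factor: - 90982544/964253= -2^4*929^1*6121^1*964253^ ( - 1) 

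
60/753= 20/251 = 0.08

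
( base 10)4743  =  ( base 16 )1287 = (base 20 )bh3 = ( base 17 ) g70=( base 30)583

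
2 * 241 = 482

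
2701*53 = 143153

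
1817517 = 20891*87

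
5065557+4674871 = 9740428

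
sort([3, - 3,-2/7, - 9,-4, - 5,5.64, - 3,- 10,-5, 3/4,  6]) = [ - 10, - 9, - 5, - 5, - 4,-3, - 3, -2/7,  3/4, 3, 5.64,6]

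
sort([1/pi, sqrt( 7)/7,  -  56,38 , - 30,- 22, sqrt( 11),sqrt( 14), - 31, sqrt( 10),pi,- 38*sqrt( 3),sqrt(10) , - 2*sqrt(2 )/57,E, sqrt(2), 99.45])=[ - 38*sqrt(3),-56, - 31, - 30,  -  22,- 2*sqrt (2)/57,1/pi, sqrt ( 7)/7,sqrt ( 2), E,pi,sqrt( 10),sqrt( 10), sqrt(11) , sqrt(14),38, 99.45 ] 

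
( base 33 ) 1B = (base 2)101100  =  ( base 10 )44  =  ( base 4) 230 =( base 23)1l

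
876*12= 10512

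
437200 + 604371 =1041571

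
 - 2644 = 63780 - 66424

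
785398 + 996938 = 1782336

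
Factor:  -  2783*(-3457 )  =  9620831 = 11^2*23^1*3457^1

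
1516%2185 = 1516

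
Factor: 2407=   29^1*83^1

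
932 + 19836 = 20768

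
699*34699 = 24254601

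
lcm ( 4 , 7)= 28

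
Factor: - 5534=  - 2^1*2767^1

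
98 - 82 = 16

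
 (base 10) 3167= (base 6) 22355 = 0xC5F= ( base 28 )413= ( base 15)e12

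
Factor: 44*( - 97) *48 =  - 204864= - 2^6*3^1*11^1 * 97^1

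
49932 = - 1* (-49932)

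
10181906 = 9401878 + 780028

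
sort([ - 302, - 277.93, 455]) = [ - 302, - 277.93,455 ]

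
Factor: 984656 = 2^4*  19^1  *41^1*79^1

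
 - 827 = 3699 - 4526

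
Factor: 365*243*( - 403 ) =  -35744085 = - 3^5*5^1*13^1*31^1*73^1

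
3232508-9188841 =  - 5956333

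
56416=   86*656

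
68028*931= 63334068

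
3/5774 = 3/5774=0.00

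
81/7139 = 81/7139 = 0.01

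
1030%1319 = 1030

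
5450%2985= 2465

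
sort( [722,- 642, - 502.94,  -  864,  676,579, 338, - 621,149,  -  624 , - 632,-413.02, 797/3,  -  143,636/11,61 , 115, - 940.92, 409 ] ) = [ - 940.92, - 864, - 642,-632, - 624, - 621, - 502.94, - 413.02, - 143,636/11,61, 115,149,797/3,338,409, 579,676, 722] 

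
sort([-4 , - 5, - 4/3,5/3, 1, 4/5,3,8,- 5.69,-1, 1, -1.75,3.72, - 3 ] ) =[  -  5.69,  -  5,  -  4,- 3, - 1.75,  -  4/3, - 1,4/5, 1, 1  ,  5/3, 3, 3.72, 8]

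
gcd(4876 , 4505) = 53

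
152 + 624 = 776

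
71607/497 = 144+39/497 =144.08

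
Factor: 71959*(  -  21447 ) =  -  3^2*227^1*317^1 * 2383^1 = - 1543304673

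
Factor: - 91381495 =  - 5^1*18276299^1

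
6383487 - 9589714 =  - 3206227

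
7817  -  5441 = 2376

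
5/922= 5/922 = 0.01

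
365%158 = 49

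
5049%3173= 1876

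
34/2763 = 34/2763  =  0.01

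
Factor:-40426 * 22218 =-898184868 = -2^2*3^1 * 7^1 * 17^1 * 23^2 * 29^1*41^1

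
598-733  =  -135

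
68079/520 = 68079/520 =130.92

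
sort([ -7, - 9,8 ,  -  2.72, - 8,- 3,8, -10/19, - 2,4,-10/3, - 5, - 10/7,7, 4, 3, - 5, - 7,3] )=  [-9, - 8,-7, - 7,-5,-5, - 10/3,-3, - 2.72,-2,  -  10/7,-10/19,3,3,4,4,  7,8,8] 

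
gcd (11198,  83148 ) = 2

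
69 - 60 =9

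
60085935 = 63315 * 949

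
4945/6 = 4945/6=824.17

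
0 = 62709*0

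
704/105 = 704/105 = 6.70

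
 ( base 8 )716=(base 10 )462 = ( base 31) es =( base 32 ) EE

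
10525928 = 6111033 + 4414895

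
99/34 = 2 + 31/34 = 2.91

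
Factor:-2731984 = -2^4* 170749^1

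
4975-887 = 4088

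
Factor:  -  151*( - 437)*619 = 40845953 = 19^1*23^1 * 151^1*619^1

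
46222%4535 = 872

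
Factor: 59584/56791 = 2^6*61^( - 1) = 64/61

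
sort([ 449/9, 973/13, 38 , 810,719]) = [ 38,449/9,973/13,719, 810] 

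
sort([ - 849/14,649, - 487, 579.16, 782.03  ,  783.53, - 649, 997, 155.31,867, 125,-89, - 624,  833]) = [ - 649, - 624, - 487, - 89, - 849/14, 125, 155.31 , 579.16, 649, 782.03, 783.53, 833, 867, 997]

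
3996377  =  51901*77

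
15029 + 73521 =88550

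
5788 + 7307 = 13095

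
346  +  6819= 7165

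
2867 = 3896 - 1029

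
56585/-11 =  - 5145+10/11 = - 5144.09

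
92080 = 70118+21962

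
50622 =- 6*( - 8437 ) 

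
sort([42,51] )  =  [42,51]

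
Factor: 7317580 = 2^2* 5^1*89^1*4111^1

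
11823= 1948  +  9875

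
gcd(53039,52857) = 7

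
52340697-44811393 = 7529304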